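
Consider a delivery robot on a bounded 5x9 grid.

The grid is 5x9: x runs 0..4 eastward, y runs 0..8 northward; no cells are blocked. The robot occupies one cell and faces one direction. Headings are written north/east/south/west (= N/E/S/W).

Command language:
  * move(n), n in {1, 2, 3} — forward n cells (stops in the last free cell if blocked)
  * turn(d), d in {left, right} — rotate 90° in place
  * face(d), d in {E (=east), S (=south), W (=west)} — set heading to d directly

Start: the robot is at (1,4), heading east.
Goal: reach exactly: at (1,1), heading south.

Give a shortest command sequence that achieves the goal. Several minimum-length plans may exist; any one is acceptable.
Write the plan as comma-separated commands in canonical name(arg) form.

t0: at (1,4), heading east
t=1 turn(right) ⇒ at (1,4), heading south
t=2 move(3) ⇒ at (1,1), heading south
minimal: 2 command(s), checked below 2.

turn(right), move(3)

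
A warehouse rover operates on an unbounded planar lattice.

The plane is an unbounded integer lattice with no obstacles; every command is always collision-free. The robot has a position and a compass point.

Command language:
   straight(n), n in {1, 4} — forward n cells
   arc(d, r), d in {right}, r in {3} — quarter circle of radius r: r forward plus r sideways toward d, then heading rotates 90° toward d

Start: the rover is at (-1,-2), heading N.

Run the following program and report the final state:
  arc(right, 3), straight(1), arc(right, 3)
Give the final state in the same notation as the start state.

initial: at (-1,-2), heading N
1. arc(right, 3) → at (2,1), heading E
2. straight(1) → at (3,1), heading E
3. arc(right, 3) → at (6,-2), heading S

at (6,-2), heading S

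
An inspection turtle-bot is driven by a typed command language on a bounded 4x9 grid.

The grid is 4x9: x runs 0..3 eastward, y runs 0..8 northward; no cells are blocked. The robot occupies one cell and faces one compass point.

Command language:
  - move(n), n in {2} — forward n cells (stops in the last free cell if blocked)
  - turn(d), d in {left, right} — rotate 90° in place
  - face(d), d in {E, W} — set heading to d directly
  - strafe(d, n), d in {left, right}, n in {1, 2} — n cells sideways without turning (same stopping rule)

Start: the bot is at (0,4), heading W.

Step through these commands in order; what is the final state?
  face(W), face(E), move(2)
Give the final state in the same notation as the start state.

initial: at (0,4), heading W
t=1 face(W) ⇒ at (0,4), heading W
t=2 face(E) ⇒ at (0,4), heading E
t=3 move(2) ⇒ at (2,4), heading E

at (2,4), heading E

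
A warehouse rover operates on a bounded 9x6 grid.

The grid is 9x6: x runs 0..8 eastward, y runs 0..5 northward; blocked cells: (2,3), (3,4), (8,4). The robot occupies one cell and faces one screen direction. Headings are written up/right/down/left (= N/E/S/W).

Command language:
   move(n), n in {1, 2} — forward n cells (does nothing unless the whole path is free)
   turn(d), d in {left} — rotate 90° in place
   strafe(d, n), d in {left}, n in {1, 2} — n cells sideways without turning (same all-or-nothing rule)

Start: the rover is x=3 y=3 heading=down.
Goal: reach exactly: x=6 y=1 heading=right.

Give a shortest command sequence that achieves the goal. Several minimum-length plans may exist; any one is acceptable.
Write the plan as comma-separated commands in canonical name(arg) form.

strafe(left, 2), move(2), turn(left), move(1)

initial: x=3 y=3 heading=down
[1] after strafe(left, 2): x=5 y=3 heading=down
[2] after move(2): x=5 y=1 heading=down
[3] after turn(left): x=5 y=1 heading=right
[4] after move(1): x=6 y=1 heading=right
shorter routes all fall short; 4 is best.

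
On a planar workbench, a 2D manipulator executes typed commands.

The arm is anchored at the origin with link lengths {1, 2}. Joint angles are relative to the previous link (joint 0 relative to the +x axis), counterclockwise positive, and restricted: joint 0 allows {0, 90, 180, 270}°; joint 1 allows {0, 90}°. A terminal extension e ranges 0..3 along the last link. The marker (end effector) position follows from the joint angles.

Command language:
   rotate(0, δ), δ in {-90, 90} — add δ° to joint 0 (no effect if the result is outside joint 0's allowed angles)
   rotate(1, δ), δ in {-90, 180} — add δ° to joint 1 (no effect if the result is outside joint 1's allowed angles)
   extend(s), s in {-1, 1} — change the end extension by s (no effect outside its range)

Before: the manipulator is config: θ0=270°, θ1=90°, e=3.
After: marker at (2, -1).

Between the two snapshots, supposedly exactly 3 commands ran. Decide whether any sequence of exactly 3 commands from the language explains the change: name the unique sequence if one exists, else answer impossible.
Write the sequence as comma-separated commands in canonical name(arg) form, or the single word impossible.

extend(-1), extend(-1), extend(-1)

initial: config: θ0=270°, θ1=90°, e=3
[1] after extend(-1): config: θ0=270°, θ1=90°, e=2
[2] after extend(-1): config: θ0=270°, θ1=90°, e=1
[3] after extend(-1): config: θ0=270°, θ1=90°, e=0
uniquely the one of 216 3-step routes that fits.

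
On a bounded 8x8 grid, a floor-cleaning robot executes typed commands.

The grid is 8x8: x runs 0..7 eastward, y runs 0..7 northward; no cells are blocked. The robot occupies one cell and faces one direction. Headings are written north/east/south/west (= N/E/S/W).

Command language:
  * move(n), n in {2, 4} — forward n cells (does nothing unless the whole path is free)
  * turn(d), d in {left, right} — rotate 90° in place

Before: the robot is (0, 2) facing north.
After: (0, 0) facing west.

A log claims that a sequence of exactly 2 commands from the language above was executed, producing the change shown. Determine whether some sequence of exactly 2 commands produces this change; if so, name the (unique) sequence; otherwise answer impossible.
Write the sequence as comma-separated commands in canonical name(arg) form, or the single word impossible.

impossible

checked all 2-command options: none fits.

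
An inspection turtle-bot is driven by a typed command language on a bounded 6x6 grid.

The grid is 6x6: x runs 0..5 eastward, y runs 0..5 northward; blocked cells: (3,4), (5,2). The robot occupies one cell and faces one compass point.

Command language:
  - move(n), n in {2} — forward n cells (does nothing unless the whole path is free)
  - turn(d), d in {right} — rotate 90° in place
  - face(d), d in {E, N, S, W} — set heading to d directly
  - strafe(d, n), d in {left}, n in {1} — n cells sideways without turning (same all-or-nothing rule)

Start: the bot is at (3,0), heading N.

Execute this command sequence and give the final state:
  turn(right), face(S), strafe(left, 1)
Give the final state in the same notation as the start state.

start: at (3,0), heading N
t=1 turn(right) ⇒ at (3,0), heading E
t=2 face(S) ⇒ at (3,0), heading S
t=3 strafe(left, 1) ⇒ at (4,0), heading S

at (4,0), heading S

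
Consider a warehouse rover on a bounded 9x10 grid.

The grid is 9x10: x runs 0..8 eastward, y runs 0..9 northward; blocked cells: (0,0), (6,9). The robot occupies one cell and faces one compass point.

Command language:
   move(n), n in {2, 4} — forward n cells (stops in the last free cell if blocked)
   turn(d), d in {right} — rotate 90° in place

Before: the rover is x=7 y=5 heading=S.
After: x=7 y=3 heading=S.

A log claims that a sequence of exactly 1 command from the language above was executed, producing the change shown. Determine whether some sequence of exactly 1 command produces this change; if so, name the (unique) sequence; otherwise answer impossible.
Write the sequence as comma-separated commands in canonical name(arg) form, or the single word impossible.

key: still facing S — the one step turns nothing
initial: x=7 y=5 heading=S
1. move(2) → x=7 y=3 heading=S
no rival 1-sequence matches.

move(2)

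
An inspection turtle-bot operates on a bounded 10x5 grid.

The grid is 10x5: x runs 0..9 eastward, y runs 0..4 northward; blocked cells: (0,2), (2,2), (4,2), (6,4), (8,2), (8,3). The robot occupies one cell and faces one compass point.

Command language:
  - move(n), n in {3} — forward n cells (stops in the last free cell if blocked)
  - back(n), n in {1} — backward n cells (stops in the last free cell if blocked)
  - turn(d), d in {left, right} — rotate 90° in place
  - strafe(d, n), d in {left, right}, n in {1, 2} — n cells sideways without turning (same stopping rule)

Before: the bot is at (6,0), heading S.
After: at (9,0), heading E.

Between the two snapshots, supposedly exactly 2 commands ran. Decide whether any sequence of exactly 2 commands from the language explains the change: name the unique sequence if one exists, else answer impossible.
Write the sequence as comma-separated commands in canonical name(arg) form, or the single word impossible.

key: running move(3) before turn(left) would end elsewhere — order is forced
from: at (6,0), heading S
[1] after turn(left): at (6,0), heading E
[2] after move(3): at (9,0), heading E
no rival 2-sequence matches.

turn(left), move(3)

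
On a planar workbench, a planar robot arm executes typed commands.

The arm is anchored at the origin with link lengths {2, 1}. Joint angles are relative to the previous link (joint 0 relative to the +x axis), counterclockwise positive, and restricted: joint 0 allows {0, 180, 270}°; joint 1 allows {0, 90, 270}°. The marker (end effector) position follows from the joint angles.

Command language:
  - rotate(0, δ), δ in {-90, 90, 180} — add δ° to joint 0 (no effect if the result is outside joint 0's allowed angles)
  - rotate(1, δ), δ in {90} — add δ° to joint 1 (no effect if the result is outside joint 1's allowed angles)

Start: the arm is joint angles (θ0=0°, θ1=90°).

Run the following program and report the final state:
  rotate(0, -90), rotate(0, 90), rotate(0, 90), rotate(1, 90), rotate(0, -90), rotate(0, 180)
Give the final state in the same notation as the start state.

joint angles (θ0=270°, θ1=90°)

begin: joint angles (θ0=0°, θ1=90°)
[1] after rotate(0, -90): joint angles (θ0=270°, θ1=90°)
[2] after rotate(0, 90): joint angles (θ0=0°, θ1=90°)
[3] after rotate(0, 90): joint angles (θ0=0°, θ1=90°)
[4] after rotate(1, 90): joint angles (θ0=0°, θ1=90°)
[5] after rotate(0, -90): joint angles (θ0=270°, θ1=90°)
[6] after rotate(0, 180): joint angles (θ0=270°, θ1=90°)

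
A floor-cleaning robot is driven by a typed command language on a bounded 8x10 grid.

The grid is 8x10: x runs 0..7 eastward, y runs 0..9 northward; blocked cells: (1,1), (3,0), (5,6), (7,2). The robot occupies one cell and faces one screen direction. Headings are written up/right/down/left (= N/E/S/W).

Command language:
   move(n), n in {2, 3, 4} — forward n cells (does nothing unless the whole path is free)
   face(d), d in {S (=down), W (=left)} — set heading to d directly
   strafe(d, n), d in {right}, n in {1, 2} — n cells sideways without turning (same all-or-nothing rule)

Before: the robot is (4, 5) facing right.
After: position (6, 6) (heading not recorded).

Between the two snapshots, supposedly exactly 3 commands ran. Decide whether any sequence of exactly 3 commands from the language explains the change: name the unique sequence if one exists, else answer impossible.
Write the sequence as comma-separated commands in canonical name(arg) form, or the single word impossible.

move(2), face(W), strafe(right, 1)

key: running strafe(right, 1) before move(2) would end elsewhere — order is forced
t0: (4, 5) facing right
t=1 move(2) ⇒ (6, 5) facing right
t=2 face(W) ⇒ (6, 5) facing left
t=3 strafe(right, 1) ⇒ (6, 6) facing left
all 343 alternatives checked — unique.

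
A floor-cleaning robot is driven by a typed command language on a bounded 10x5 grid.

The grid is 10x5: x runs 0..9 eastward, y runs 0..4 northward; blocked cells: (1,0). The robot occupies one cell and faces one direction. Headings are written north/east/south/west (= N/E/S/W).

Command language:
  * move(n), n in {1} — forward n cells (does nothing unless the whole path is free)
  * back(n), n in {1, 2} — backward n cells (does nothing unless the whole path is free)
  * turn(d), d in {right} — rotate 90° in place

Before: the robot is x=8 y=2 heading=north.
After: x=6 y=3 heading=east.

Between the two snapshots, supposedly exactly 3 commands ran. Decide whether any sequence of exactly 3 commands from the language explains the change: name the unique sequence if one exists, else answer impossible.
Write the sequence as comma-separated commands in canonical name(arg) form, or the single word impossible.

move(1), turn(right), back(2)

key: cell and facing (now E) both changed — the 3 commands mix motion and turning
from: x=8 y=2 heading=north
1. move(1) → x=8 y=3 heading=north
2. turn(right) → x=8 y=3 heading=east
3. back(2) → x=6 y=3 heading=east
no rival 3-sequence matches.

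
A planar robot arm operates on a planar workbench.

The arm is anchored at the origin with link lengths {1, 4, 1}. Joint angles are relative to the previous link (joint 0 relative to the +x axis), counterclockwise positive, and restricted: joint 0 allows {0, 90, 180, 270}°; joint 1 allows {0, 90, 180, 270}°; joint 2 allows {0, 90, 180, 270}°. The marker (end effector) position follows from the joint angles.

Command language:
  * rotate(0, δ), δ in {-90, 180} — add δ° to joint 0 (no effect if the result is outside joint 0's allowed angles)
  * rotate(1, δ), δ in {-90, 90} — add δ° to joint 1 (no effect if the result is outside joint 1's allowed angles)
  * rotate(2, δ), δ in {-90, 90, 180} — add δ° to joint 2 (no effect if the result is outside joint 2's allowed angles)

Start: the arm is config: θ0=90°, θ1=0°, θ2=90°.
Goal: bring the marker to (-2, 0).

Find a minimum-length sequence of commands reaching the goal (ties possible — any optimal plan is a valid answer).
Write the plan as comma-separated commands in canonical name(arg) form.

rotate(1, -90), rotate(1, -90), rotate(2, 90), rotate(0, -90)

initial: config: θ0=90°, θ1=0°, θ2=90°
step 1 (rotate(1, -90)): config: θ0=90°, θ1=270°, θ2=90°
step 2 (rotate(1, -90)): config: θ0=90°, θ1=180°, θ2=90°
step 3 (rotate(2, 90)): config: θ0=90°, θ1=180°, θ2=180°
step 4 (rotate(0, -90)): config: θ0=0°, θ1=180°, θ2=180°
no 3-step plan works, so 4 is optimal.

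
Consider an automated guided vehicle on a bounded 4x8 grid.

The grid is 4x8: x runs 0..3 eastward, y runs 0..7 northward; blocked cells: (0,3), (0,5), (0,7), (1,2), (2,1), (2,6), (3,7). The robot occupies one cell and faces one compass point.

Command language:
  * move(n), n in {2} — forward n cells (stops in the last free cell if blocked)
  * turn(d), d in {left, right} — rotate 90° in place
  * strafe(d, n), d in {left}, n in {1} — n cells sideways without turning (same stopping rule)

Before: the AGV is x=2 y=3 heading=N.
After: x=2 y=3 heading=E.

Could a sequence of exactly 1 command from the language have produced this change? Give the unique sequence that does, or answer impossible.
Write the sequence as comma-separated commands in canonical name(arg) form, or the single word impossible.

key: (2,3) unchanged — the single command moves nothing
t0: x=2 y=3 heading=N
[1] after turn(right): x=2 y=3 heading=E
no other 1-command option fits: unique.

turn(right)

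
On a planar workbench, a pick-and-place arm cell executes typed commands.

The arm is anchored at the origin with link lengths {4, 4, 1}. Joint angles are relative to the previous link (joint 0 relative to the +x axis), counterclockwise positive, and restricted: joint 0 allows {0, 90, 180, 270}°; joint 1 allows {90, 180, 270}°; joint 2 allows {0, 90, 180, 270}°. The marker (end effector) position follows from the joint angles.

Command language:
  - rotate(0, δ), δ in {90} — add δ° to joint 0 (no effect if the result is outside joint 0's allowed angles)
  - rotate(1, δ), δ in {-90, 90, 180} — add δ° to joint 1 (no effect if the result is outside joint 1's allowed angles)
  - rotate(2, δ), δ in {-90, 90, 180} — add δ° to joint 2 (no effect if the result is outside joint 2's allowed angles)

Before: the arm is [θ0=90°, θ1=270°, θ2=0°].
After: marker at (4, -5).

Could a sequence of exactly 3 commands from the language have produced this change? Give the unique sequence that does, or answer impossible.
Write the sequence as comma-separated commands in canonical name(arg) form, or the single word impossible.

rotate(0, 90), rotate(0, 90), rotate(0, 90)

start: [θ0=90°, θ1=270°, θ2=0°]
[1] after rotate(0, 90): [θ0=180°, θ1=270°, θ2=0°]
[2] after rotate(0, 90): [θ0=270°, θ1=270°, θ2=0°]
[3] after rotate(0, 90): [θ0=0°, θ1=270°, θ2=0°]
no rival 3-sequence matches.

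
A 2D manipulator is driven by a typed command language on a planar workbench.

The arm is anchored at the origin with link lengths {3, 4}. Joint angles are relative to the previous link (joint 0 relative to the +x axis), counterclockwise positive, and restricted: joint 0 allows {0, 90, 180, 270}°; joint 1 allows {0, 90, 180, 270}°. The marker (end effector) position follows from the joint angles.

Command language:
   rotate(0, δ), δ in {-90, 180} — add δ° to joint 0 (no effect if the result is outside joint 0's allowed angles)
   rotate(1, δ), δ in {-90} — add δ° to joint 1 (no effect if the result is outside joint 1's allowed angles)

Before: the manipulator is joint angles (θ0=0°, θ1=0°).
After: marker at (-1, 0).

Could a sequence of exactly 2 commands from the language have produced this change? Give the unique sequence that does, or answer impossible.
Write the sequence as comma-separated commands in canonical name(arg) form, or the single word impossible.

initial: joint angles (θ0=0°, θ1=0°)
t=1 rotate(1, -90) ⇒ joint angles (θ0=0°, θ1=270°)
t=2 rotate(1, -90) ⇒ joint angles (θ0=0°, θ1=180°)
uniquely the one of 9 2-step routes that fits.

rotate(1, -90), rotate(1, -90)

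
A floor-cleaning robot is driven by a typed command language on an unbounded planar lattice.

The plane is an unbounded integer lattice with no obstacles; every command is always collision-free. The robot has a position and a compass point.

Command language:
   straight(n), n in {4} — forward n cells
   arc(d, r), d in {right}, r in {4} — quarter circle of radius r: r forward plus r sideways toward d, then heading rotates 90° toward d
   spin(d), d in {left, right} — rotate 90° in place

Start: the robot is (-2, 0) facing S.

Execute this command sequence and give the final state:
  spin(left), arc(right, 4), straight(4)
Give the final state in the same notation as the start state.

(2, -8) facing S

initial: (-2, 0) facing S
1. spin(left) → (-2, 0) facing E
2. arc(right, 4) → (2, -4) facing S
3. straight(4) → (2, -8) facing S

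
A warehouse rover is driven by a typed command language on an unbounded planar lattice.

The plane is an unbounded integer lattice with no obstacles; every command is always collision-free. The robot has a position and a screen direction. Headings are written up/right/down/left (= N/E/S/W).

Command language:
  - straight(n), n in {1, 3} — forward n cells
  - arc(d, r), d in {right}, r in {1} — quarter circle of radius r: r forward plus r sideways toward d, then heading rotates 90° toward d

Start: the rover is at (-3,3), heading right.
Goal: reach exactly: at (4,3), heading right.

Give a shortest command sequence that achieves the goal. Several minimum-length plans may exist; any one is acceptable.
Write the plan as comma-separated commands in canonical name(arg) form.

t0: at (-3,3), heading right
1. straight(1) → at (-2,3), heading right
2. straight(3) → at (1,3), heading right
3. straight(3) → at (4,3), heading right
minimal: 3 command(s), checked below 3.

straight(1), straight(3), straight(3)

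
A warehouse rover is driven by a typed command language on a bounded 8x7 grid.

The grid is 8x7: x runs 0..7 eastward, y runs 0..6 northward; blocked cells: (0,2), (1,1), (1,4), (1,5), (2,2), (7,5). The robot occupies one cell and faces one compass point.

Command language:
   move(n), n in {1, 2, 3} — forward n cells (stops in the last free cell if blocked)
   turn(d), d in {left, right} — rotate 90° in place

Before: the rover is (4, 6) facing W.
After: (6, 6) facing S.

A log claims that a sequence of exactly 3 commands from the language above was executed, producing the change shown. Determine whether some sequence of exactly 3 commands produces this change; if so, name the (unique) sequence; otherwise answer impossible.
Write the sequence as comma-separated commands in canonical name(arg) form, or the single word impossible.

all 125 sequences checked — none match.

impossible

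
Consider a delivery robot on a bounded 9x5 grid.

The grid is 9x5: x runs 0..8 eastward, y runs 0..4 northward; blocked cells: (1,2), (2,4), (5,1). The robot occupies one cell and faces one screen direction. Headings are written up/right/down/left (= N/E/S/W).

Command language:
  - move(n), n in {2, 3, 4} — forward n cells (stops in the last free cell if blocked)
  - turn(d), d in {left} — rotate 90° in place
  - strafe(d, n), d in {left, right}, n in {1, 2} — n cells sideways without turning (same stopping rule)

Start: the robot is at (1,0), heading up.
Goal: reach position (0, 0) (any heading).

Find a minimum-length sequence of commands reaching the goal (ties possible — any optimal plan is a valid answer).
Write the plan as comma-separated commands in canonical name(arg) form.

begin: at (1,0), heading up
1. strafe(left, 2) → at (0,0), heading up
minimal: 1 command(s), checked below 1.

strafe(left, 2)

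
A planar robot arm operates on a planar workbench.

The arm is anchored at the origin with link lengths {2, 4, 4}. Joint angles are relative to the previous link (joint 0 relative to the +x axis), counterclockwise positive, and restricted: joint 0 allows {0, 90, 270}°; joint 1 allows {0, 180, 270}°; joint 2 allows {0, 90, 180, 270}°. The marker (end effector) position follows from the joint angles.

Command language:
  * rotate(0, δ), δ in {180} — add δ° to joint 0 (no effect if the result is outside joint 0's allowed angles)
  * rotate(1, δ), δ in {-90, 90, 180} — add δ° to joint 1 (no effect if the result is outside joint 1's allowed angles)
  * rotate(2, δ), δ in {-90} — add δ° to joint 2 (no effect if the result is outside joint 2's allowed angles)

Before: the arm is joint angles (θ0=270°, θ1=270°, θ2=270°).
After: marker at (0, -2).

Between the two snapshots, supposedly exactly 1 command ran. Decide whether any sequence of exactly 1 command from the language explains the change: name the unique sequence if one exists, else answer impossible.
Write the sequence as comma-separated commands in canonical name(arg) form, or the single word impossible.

rotate(2, -90)

start: joint angles (θ0=270°, θ1=270°, θ2=270°)
step 1 (rotate(2, -90)): joint angles (θ0=270°, θ1=270°, θ2=180°)
all 5 alternatives checked — unique.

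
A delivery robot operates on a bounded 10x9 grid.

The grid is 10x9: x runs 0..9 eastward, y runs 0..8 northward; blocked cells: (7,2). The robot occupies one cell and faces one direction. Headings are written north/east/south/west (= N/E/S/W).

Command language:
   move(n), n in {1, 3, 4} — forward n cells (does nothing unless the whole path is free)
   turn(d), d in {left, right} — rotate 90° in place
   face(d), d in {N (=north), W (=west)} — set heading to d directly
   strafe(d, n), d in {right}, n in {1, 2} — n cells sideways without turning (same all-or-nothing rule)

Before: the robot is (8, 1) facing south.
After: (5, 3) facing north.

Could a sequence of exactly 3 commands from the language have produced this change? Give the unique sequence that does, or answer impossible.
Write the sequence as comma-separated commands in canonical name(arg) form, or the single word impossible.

impossible

checked all 3-command options: none fits.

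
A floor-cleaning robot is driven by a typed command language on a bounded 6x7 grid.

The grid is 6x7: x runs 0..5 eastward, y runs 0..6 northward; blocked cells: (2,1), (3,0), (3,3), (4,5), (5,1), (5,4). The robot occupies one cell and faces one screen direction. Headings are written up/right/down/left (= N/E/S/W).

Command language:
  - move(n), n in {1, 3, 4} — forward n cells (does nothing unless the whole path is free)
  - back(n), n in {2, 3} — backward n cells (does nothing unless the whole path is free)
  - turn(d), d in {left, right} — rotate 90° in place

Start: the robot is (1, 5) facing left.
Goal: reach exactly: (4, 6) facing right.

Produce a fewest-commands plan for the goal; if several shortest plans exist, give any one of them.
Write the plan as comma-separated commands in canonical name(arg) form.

turn(right), move(1), turn(right), move(3)

begin: (1, 5) facing left
[1] after turn(right): (1, 5) facing up
[2] after move(1): (1, 6) facing up
[3] after turn(right): (1, 6) facing right
[4] after move(3): (4, 6) facing right
minimal: 4 command(s), checked below 4.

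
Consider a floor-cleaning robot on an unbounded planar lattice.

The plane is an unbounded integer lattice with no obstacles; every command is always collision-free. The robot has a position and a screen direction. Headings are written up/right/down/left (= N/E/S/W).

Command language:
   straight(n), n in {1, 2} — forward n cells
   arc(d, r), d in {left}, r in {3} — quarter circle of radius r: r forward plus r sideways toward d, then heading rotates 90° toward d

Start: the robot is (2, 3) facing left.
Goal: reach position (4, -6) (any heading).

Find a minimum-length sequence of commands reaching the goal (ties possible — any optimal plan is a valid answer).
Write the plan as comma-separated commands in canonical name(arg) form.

arc(left, 3), straight(2), straight(1), arc(left, 3), straight(2)

from: (2, 3) facing left
[1] after arc(left, 3): (-1, 0) facing down
[2] after straight(2): (-1, -2) facing down
[3] after straight(1): (-1, -3) facing down
[4] after arc(left, 3): (2, -6) facing right
[5] after straight(2): (4, -6) facing right
minimal: 5 command(s), checked below 5.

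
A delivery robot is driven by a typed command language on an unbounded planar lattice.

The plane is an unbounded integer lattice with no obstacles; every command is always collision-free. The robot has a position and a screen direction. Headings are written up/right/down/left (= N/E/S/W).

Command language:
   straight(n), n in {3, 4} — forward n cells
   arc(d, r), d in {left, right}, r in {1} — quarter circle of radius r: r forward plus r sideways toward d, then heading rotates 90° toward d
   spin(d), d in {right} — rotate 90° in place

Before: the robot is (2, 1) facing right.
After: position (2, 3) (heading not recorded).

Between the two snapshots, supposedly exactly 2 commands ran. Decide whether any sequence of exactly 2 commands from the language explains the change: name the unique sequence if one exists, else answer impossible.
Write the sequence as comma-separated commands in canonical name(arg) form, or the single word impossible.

start: (2, 1) facing right
step 1 (arc(left, 1)): (3, 2) facing up
step 2 (arc(left, 1)): (2, 3) facing left
uniquely the one of 25 2-step routes that fits.

arc(left, 1), arc(left, 1)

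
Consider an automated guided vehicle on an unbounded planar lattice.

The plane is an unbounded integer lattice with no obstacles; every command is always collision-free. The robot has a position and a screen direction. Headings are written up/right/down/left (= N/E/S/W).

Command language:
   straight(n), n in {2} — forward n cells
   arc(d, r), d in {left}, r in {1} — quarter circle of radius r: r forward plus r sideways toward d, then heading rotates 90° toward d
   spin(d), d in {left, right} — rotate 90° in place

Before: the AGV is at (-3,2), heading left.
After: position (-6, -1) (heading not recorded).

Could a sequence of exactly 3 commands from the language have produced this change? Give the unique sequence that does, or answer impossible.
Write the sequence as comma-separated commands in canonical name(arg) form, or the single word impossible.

straight(2), arc(left, 1), straight(2)

begin: at (-3,2), heading left
1. straight(2) → at (-5,2), heading left
2. arc(left, 1) → at (-6,1), heading down
3. straight(2) → at (-6,-1), heading down
all 64 alternatives checked — unique.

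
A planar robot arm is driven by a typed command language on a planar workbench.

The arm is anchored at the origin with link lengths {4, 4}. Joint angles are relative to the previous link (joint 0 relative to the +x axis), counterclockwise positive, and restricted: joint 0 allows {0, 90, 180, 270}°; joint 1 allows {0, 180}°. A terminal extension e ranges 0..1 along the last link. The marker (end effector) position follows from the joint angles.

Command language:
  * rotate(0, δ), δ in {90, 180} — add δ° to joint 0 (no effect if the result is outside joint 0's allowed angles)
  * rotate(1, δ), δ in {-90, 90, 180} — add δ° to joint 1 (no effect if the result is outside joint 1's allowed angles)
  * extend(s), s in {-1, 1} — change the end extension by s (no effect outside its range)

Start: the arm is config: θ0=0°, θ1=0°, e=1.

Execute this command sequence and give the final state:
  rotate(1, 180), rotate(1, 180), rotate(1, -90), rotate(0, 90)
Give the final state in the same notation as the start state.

config: θ0=90°, θ1=0°, e=1

start: config: θ0=0°, θ1=0°, e=1
t=1 rotate(1, 180) ⇒ config: θ0=0°, θ1=180°, e=1
t=2 rotate(1, 180) ⇒ config: θ0=0°, θ1=0°, e=1
t=3 rotate(1, -90) ⇒ config: θ0=0°, θ1=0°, e=1
t=4 rotate(0, 90) ⇒ config: θ0=90°, θ1=0°, e=1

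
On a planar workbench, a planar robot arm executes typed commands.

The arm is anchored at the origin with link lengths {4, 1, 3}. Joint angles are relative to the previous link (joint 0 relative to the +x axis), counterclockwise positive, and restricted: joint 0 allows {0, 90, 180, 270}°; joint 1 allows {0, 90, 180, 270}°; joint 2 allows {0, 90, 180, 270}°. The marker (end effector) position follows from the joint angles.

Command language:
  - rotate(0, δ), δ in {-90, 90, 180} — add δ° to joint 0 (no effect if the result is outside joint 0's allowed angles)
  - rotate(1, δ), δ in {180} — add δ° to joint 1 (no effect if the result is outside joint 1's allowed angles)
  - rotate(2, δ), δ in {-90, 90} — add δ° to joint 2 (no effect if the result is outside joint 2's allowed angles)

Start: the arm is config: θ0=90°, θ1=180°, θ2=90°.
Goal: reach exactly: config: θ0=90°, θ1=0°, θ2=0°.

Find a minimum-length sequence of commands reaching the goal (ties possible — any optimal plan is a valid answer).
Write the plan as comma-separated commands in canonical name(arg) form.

start: config: θ0=90°, θ1=180°, θ2=90°
step 1 (rotate(1, 180)): config: θ0=90°, θ1=0°, θ2=90°
step 2 (rotate(2, -90)): config: θ0=90°, θ1=0°, θ2=0°
minimal: 2 command(s), checked below 2.

rotate(1, 180), rotate(2, -90)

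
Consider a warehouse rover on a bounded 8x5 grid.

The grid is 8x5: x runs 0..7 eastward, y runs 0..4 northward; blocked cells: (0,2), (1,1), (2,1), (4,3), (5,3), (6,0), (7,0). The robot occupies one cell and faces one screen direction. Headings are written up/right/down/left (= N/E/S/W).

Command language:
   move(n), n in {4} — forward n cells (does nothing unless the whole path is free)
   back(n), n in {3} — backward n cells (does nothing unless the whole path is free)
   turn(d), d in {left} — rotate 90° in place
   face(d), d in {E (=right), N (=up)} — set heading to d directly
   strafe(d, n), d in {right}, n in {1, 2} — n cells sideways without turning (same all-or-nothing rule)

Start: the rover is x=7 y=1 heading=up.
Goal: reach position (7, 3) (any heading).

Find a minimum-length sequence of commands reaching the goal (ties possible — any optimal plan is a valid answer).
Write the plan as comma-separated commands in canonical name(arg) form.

initial: x=7 y=1 heading=up
1. turn(left) → x=7 y=1 heading=left
2. strafe(right, 2) → x=7 y=3 heading=left
shorter routes all fall short; 2 is best.

turn(left), strafe(right, 2)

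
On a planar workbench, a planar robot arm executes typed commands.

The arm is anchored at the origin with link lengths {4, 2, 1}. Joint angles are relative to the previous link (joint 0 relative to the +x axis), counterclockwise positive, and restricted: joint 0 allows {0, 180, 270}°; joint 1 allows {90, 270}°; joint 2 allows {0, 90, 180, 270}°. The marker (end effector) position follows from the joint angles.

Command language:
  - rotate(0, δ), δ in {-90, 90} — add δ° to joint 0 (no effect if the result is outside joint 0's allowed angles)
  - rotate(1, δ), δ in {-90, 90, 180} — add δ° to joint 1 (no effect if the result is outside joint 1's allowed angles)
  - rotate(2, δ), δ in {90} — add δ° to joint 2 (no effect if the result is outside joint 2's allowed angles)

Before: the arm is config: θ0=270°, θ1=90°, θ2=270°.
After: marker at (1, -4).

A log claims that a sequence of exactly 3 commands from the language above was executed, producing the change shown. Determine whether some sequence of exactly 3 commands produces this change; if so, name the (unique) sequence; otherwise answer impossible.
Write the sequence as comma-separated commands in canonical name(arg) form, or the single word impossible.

rotate(2, 90), rotate(2, 90), rotate(2, 90)

start: config: θ0=270°, θ1=90°, θ2=270°
step 1 (rotate(2, 90)): config: θ0=270°, θ1=90°, θ2=0°
step 2 (rotate(2, 90)): config: θ0=270°, θ1=90°, θ2=90°
step 3 (rotate(2, 90)): config: θ0=270°, θ1=90°, θ2=180°
all 216 alternatives checked — unique.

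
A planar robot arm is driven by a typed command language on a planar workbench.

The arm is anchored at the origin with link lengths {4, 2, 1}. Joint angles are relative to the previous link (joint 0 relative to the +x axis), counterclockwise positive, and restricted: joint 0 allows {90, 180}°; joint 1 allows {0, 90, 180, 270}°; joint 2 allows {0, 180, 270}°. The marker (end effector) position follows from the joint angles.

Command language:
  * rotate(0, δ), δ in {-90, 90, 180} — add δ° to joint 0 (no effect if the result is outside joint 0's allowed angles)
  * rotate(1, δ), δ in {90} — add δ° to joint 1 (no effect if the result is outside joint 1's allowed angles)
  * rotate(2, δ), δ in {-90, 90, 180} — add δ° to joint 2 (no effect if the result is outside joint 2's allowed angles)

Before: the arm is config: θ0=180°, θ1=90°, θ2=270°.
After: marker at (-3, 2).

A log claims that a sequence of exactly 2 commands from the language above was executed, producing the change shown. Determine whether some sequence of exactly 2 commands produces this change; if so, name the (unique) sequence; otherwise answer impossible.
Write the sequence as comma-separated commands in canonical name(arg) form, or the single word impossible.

rotate(1, 90), rotate(1, 90)

start: config: θ0=180°, θ1=90°, θ2=270°
1. rotate(1, 90) → config: θ0=180°, θ1=180°, θ2=270°
2. rotate(1, 90) → config: θ0=180°, θ1=270°, θ2=270°
uniquely the one of 49 2-step routes that fits.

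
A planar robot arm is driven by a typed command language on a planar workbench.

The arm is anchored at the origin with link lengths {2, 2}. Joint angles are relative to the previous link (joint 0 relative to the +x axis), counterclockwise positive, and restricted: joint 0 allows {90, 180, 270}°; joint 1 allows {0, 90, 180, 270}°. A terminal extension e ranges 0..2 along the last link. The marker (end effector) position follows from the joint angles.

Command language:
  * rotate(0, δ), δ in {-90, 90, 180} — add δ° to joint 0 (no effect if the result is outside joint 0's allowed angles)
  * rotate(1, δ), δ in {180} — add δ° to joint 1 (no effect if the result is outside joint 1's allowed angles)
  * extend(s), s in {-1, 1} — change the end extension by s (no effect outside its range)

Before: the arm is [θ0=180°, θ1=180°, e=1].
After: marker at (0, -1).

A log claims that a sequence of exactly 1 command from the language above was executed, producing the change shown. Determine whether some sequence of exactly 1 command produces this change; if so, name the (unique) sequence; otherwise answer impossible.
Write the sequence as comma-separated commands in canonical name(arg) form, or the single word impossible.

from: [θ0=180°, θ1=180°, e=1]
t=1 rotate(0, -90) ⇒ [θ0=90°, θ1=180°, e=1]
no other 1-command option fits: unique.

rotate(0, -90)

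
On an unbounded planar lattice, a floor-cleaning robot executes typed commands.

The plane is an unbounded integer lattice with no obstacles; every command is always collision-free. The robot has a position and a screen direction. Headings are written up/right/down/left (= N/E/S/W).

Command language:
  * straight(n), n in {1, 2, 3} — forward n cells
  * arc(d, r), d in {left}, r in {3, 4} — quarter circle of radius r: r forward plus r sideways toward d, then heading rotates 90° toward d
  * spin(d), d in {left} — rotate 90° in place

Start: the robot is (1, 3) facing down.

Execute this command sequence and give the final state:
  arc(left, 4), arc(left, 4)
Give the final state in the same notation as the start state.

from: (1, 3) facing down
1. arc(left, 4) → (5, -1) facing right
2. arc(left, 4) → (9, 3) facing up

(9, 3) facing up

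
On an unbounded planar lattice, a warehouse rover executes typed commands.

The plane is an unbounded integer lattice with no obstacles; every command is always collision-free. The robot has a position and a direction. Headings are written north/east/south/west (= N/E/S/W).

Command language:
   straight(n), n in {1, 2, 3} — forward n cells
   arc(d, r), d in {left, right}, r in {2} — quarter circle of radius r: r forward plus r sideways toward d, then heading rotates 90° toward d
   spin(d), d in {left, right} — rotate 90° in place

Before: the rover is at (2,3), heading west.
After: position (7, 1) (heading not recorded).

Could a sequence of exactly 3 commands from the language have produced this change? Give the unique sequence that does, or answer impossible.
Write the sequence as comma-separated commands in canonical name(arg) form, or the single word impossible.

key: running straight(3) before spin(left) would end elsewhere — order is forced
begin: at (2,3), heading west
t=1 spin(left) ⇒ at (2,3), heading south
t=2 arc(left, 2) ⇒ at (4,1), heading east
t=3 straight(3) ⇒ at (7,1), heading east
no other 3-command option fits: unique.

spin(left), arc(left, 2), straight(3)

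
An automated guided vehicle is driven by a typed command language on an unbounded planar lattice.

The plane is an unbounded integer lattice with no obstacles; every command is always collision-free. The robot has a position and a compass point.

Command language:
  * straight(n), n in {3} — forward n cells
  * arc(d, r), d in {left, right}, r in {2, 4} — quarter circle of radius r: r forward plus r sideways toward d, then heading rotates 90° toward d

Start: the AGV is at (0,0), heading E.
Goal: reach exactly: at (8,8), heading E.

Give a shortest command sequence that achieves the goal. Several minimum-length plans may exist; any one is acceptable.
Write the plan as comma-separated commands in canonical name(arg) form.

start: at (0,0), heading E
t=1 arc(left, 4) ⇒ at (4,4), heading N
t=2 arc(right, 4) ⇒ at (8,8), heading E
no 1-step plan works, so 2 is optimal.

arc(left, 4), arc(right, 4)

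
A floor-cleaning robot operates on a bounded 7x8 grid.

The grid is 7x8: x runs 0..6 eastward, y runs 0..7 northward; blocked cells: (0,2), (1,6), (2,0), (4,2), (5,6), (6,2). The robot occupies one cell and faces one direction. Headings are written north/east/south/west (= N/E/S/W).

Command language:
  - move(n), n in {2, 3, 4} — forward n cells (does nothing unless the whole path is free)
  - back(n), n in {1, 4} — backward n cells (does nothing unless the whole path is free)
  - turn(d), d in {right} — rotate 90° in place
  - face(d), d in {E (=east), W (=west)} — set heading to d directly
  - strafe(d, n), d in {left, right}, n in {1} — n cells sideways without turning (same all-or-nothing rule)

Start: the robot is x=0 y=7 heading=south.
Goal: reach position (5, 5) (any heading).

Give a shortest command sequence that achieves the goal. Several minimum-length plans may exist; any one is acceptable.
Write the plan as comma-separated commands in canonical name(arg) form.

initial: x=0 y=7 heading=south
1. move(2) → x=0 y=5 heading=south
2. strafe(left, 1) → x=1 y=5 heading=south
3. face(E) → x=1 y=5 heading=east
4. move(4) → x=5 y=5 heading=east
minimal: 4 command(s), checked below 4.

move(2), strafe(left, 1), face(E), move(4)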